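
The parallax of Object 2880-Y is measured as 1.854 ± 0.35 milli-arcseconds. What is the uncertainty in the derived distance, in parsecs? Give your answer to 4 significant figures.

101.8 pc

d = 1/p, so σ_d = σ_p / p².
σ_d = 0.000350 / (0.001854)² = 0.000350 / 0.0000034373 = 101.82 pc.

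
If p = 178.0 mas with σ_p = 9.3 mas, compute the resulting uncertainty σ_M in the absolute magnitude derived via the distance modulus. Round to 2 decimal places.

σ_M = 0.11 mag

M = m − 5 log₁₀ d + 5 = m + 5 log₁₀ p + 5, so ∂M/∂p = 5/(p ln 10).
σ_M = (5/ln 10) · (σ_p/p) = 2.1715 × 9.3/178.0 = 2.1715 × 0.052247 = 0.11345.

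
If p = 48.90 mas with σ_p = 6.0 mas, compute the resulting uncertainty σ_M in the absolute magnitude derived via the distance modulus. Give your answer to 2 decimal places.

M = m − 5 log₁₀ d + 5 = m + 5 log₁₀ p + 5, so ∂M/∂p = 5/(p ln 10).
σ_M = (5/ln 10) · (σ_p/p) = 2.1715 × 6.0/48.90 = 2.1715 × 0.1227 = 0.26644.

σ_M = 0.27 mag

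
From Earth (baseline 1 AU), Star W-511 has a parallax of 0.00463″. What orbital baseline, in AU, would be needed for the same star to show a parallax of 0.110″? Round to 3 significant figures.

Parallax scales linearly with baseline: p ∝ B, so B = p_target / p_Earth × 1 AU.
B = 0.110 / 0.00463 = 23.758 AU.

23.8 AU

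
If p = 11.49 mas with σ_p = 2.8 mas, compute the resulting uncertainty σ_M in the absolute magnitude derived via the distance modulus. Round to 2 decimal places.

σ_M = 0.53 mag

M = m − 5 log₁₀ d + 5 = m + 5 log₁₀ p + 5, so ∂M/∂p = 5/(p ln 10).
σ_M = (5/ln 10) · (σ_p/p) = 2.1715 × 2.8/11.49 = 2.1715 × 0.24369 = 0.52917.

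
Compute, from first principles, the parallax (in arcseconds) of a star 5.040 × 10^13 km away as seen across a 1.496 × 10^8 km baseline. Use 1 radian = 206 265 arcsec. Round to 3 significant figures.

θ ≈ B/d = (1.496 × 10^8) / (5.040 × 10^13) = 2.9683 × 10^-6 rad.
In arcseconds: 2.9683 × 10^-6 × 206265 = 0.61226″.

0.612 arcsec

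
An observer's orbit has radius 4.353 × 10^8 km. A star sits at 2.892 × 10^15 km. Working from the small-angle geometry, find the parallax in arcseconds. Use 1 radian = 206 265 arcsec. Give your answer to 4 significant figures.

θ ≈ B/d = (4.353 × 10^8) / (2.892 × 10^15) = 1.5052 × 10^-7 rad.
In arcseconds: 1.5052 × 10^-7 × 206265 = 0.031047″.

0.03105 arcsec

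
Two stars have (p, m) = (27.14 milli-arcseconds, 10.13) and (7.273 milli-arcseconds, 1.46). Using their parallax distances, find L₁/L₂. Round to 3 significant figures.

L₁/L₂ = 2.44 × 10^-5

d₁ = 1/p₁ = 1/0.02714″ = 36.846 pc; d₂ = 1/p₂ = 1/0.007273″ = 137.49 pc.
M₁ = m₁ − 5 log₁₀ d₁ + 5 = 10.13 − 7.8320 + 5 = 7.2980.
M₂ = 1.46 − 10.6914 + 5 = -4.2314.
L₁/L₂ = 10^(0.4(M₂ − M₁)) = 10^(0.4 × (-11.5294)) = 10^(-4.61176) = 0.000024448.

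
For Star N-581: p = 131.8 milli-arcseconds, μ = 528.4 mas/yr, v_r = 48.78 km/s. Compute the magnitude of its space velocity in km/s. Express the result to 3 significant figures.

52.4 km/s

d = 1/p = 1/0.1318″ = 7.5873 pc.
μ = 528.4 mas/yr = 0.5284 ″/yr.
v_t = 4.740 μ d = 4.740 × 0.5284 × 7.5873 = 19.003 km/s.
v = √(v_r² + v_t²) = √(48.78² + 19.003²) = √2740.6 = 52.351 km/s.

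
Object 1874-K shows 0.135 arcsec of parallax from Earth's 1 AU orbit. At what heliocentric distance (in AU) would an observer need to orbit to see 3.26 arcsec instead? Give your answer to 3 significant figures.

24.1 AU

Parallax scales linearly with baseline: p ∝ B, so B = p_target / p_Earth × 1 AU.
B = 3.26 / 0.135 = 24.148 AU.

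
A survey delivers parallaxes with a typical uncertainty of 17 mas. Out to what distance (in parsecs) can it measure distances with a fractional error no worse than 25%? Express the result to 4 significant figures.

σ_d/d = σ_p/p, so the condition is σ_p/p ≤ 0.25, i.e. p ≥ σ_p/0.25.
p_min = 17/0.25 = 68 mas = 0.068 arcsec.
d_max = 1/p_min = 1/0.068 = 14.706 pc.

14.71 pc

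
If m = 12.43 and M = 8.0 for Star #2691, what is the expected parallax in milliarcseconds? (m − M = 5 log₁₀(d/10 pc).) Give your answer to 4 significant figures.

13.00 mas

m − M = 12.43 − 8.0 = 4.43.
d = 10^((m−M)/5 + 1) = 10^1.886 = 76.913 pc.
p = 1/d = 1/76.913 = 0.013002 arcsec = 13.002 mas.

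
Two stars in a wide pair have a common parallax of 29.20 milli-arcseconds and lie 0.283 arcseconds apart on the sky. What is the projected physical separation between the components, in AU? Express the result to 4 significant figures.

d = 1/p = 1/0.02920″ = 34.247 pc.
At distance d (pc), an angle of θ arcsec spans θ·d AU: s = 0.283 × 34.247 = 9.6919 AU.

9.692 AU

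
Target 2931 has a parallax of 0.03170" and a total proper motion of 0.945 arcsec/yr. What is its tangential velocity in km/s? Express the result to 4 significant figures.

d = 1/p = 1/0.03170″ = 31.546 pc.
v_t = 4.74 × μ × d = 4.74 × 0.945 × 31.546 = 141.3 km/s.

141.3 km/s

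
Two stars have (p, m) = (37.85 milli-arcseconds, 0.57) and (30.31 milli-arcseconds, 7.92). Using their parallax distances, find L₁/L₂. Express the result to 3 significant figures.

L₁/L₂ = 559

d₁ = 1/p₁ = 1/0.03785″ = 26.42 pc; d₂ = 1/p₂ = 1/0.03031″ = 32.992 pc.
M₁ = m₁ − 5 log₁₀ d₁ + 5 = 0.57 − 7.1097 + 5 = -1.5397.
M₂ = 7.92 − 7.5920 + 5 = 5.3280.
L₁/L₂ = 10^(0.4(M₂ − M₁)) = 10^(0.4 × 6.8677) = 10^2.74708 = 558.57.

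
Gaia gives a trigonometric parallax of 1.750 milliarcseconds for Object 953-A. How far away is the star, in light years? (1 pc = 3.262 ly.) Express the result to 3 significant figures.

1860 light years

p = 1.750 milliarcseconds = 0.001750 arcsec.
d = 1/p = 1/0.001750 = 571.43 pc.
In light-years: 571.43 × 3.262 = 1864 ly.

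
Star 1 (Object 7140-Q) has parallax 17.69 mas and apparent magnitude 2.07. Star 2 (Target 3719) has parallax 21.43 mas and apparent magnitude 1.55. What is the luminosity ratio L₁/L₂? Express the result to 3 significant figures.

L₁/L₂ = 0.909

d₁ = 1/p₁ = 1/0.01769″ = 56.529 pc; d₂ = 1/p₂ = 1/0.02143″ = 46.664 pc.
M₁ = m₁ − 5 log₁₀ d₁ + 5 = 2.07 − 8.7614 + 5 = -1.6914.
M₂ = 1.55 − 8.3449 + 5 = -1.7949.
L₁/L₂ = 10^(0.4(M₂ − M₁)) = 10^(0.4 × (-0.1035)) = 10^(-0.04140) = 0.90908.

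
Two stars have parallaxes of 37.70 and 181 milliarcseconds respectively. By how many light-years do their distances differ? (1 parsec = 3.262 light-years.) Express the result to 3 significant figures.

d_A = 1/0.03770″ = 26.525 pc; d_B = 1/0.1810″ = 5.5249 pc.
|d_B − d_A| = |5.5249 − 26.525| = 21 pc = 21 × 3.262 ly = 68.502 ly.

68.5 ly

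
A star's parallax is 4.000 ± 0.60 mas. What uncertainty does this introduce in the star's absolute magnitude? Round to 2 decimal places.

M = m − 5 log₁₀ d + 5 = m + 5 log₁₀ p + 5, so ∂M/∂p = 5/(p ln 10).
σ_M = (5/ln 10) · (σ_p/p) = 2.1715 × 0.60/4.000 = 2.1715 × 0.15 = 0.32573.

σ_M = 0.33 mag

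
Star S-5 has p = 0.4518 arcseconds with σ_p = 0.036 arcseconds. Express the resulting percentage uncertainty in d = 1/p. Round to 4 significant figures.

For d = 1/p, |σ_d/d| = |σ_p/p|.
σ_p/p = 0.036 / 0.4518 = 0.079681 = 7.9681%.

7.968%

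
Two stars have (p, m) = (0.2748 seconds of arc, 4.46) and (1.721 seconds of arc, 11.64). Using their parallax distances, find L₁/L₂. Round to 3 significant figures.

L₁/L₂ = 29200

d₁ = 1/p₁ = 1/0.2748″ = 3.639 pc; d₂ = 1/p₂ = 1/1.721″ = 0.58106 pc.
M₁ = m₁ − 5 log₁₀ d₁ + 5 = 4.46 − 2.8049 + 5 = 6.6551.
M₂ = 11.64 − (-1.1789) + 5 = 17.8189.
L₁/L₂ = 10^(0.4(M₂ − M₁)) = 10^(0.4 × 11.1638) = 10^4.46552 = 29209.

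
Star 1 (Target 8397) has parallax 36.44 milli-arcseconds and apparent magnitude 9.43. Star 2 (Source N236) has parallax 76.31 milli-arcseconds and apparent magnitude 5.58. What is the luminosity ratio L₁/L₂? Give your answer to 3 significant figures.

L₁/L₂ = 0.126

d₁ = 1/p₁ = 1/0.03644″ = 27.442 pc; d₂ = 1/p₂ = 1/0.07631″ = 13.104 pc.
M₁ = m₁ − 5 log₁₀ d₁ + 5 = 9.43 − 7.1921 + 5 = 7.2379.
M₂ = 5.58 − 5.5870 + 5 = 4.9930.
L₁/L₂ = 10^(0.4(M₂ − M₁)) = 10^(0.4 × (-2.2449)) = 10^(-0.89796) = 0.12649.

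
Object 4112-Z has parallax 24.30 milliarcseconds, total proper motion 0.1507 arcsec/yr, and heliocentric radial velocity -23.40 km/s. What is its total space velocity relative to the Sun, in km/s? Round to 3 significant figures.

d = 1/p = 1/0.02430″ = 41.152 pc.
v_t = 4.740 μ d = 4.740 × 0.1507 × 41.152 = 29.396 km/s.
v = √(v_r² + v_t²) = √((-23.40)² + 29.396²) = √1411.68 = 37.572 km/s.

37.6 km/s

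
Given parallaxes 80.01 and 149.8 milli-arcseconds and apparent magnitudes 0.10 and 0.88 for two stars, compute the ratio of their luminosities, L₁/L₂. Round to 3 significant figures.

d₁ = 1/p₁ = 1/0.08001″ = 12.498 pc; d₂ = 1/p₂ = 1/0.1498″ = 6.6756 pc.
M₁ = m₁ − 5 log₁₀ d₁ + 5 = 0.10 − 5.4842 + 5 = -0.3842.
M₂ = 0.88 − 4.1225 + 5 = 1.7575.
L₁/L₂ = 10^(0.4(M₂ − M₁)) = 10^(0.4 × 2.1417) = 10^0.85668 = 7.1892.

L₁/L₂ = 7.19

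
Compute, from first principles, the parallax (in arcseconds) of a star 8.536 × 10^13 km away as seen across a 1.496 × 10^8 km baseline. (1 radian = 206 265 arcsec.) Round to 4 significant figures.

θ ≈ B/d = (1.496 × 10^8) / (8.536 × 10^13) = 1.7526 × 10^-6 rad.
In arcseconds: 1.7526 × 10^-6 × 206265 = 0.3615″.

0.3615 arcsec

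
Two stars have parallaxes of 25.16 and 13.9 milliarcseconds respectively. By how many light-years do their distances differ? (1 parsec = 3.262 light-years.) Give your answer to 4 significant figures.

105.0 ly

d_A = 1/0.02516″ = 39.746 pc; d_B = 1/0.01390″ = 71.942 pc.
|d_B − d_A| = |71.942 − 39.746| = 32.196 pc = 32.196 × 3.262 ly = 105.02 ly.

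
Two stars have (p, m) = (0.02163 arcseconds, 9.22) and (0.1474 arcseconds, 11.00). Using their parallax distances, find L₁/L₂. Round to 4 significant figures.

d₁ = 1/p₁ = 1/0.02163″ = 46.232 pc; d₂ = 1/p₂ = 1/0.1474″ = 6.7843 pc.
M₁ = m₁ − 5 log₁₀ d₁ + 5 = 9.22 − 8.3247 + 5 = 5.8953.
M₂ = 11.00 − 4.1575 + 5 = 11.8425.
L₁/L₂ = 10^(0.4(M₂ − M₁)) = 10^(0.4 × 5.9472) = 10^2.37888 = 239.27.

L₁/L₂ = 239.3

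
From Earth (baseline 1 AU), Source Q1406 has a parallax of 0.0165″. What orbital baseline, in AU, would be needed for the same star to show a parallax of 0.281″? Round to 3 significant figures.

17.0 AU

Parallax scales linearly with baseline: p ∝ B, so B = p_target / p_Earth × 1 AU.
B = 0.281 / 0.0165 = 17.03 AU.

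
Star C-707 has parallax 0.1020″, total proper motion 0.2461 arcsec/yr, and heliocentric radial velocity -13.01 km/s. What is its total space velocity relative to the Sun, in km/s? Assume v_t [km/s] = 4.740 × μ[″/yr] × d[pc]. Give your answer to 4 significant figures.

17.32 km/s

d = 1/p = 1/0.1020″ = 9.8039 pc.
v_t = 4.740 μ d = 4.740 × 0.2461 × 9.8039 = 11.436 km/s.
v = √(v_r² + v_t²) = √((-13.01)² + 11.436²) = √300.042 = 17.322 km/s.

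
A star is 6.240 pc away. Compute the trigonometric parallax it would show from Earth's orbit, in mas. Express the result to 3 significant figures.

160 mas

p = 1/d = 1/6.24 = 0.16026 arcsec.
= 0.16026 × 1000 = 160.26 mas.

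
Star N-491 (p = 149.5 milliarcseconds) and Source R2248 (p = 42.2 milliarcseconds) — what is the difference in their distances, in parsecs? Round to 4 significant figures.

17.01 pc

d_A = 1/0.1495″ = 6.689 pc; d_B = 1/0.04220″ = 23.697 pc.
|d_B − d_A| = |23.697 − 6.689| = 17.008 pc.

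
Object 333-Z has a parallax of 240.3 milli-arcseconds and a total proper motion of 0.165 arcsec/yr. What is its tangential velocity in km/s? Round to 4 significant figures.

d = 1/p = 1/0.2403″ = 4.1615 pc.
v_t = 4.74 × μ × d = 4.74 × 0.165 × 4.1615 = 3.2547 km/s.

3.255 km/s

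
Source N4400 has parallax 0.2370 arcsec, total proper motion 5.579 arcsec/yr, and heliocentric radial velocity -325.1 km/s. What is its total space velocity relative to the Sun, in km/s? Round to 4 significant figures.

343.7 km/s

d = 1/p = 1/0.2370″ = 4.2194 pc.
v_t = 4.740 μ d = 4.740 × 5.579 × 4.2194 = 111.58 km/s.
v = √(v_r² + v_t²) = √((-325.1)² + 111.58²) = √118140 = 343.71 km/s.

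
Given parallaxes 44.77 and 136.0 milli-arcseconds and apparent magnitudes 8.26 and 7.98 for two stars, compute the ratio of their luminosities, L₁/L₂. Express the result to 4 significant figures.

L₁/L₂ = 7.130

d₁ = 1/p₁ = 1/0.04477″ = 22.336 pc; d₂ = 1/p₂ = 1/0.1360″ = 7.3529 pc.
M₁ = m₁ − 5 log₁₀ d₁ + 5 = 8.26 − 6.7450 + 5 = 6.5150.
M₂ = 7.98 − 4.3323 + 5 = 8.6477.
L₁/L₂ = 10^(0.4(M₂ − M₁)) = 10^(0.4 × 2.1327) = 10^0.85308 = 7.1298.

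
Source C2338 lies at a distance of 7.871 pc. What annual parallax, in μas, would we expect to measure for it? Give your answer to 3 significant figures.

127000 μas

p = 1/d = 1/7.871 = 0.12705 arcsec.
= 0.12705 × 10⁶ = 1.2705 × 10^5 μas.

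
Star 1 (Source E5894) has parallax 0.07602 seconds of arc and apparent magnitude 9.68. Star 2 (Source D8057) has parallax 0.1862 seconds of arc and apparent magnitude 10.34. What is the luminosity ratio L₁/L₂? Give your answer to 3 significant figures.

d₁ = 1/p₁ = 1/0.07602″ = 13.154 pc; d₂ = 1/p₂ = 1/0.1862″ = 5.3706 pc.
M₁ = m₁ − 5 log₁₀ d₁ + 5 = 9.68 − 5.5953 + 5 = 9.0847.
M₂ = 10.34 − 3.6501 + 5 = 11.6899.
L₁/L₂ = 10^(0.4(M₂ − M₁)) = 10^(0.4 × 2.6052) = 10^1.04208 = 11.017.

L₁/L₂ = 11.0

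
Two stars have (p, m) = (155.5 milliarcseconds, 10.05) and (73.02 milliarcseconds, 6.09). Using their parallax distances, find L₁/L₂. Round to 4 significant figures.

L₁/L₂ = 0.005747

d₁ = 1/p₁ = 1/0.1555″ = 6.4309 pc; d₂ = 1/p₂ = 1/0.07302″ = 13.695 pc.
M₁ = m₁ − 5 log₁₀ d₁ + 5 = 10.05 − 4.0414 + 5 = 11.0086.
M₂ = 6.09 − 5.6828 + 5 = 5.4072.
L₁/L₂ = 10^(0.4(M₂ − M₁)) = 10^(0.4 × (-5.6014)) = 10^(-2.24056) = 0.005747.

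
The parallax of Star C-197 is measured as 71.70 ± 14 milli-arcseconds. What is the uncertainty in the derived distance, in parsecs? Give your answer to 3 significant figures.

d = 1/p, so σ_d = σ_p / p².
σ_d = 0.0140 / (0.07170)² = 0.0140 / 0.0051409 = 2.7233 pc.

2.72 pc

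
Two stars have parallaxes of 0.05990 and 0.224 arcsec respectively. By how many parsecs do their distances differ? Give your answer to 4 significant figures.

12.23 pc

d_A = 1/0.05990″ = 16.694 pc; d_B = 1/0.2240″ = 4.4643 pc.
|d_B − d_A| = |4.4643 − 16.694| = 12.23 pc.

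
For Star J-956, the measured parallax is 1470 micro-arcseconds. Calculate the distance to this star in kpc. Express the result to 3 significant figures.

0.680 kpc

p = 1470 micro-arcseconds = 0.001470 arcsec.
d = 1/p = 1/0.001470 = 680.27 pc.
= 0.68027 kpc.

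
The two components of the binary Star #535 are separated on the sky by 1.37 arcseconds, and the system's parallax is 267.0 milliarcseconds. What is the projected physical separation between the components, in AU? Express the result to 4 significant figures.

5.131 AU

d = 1/p = 1/0.2670″ = 3.7453 pc.
At distance d (pc), an angle of θ arcsec spans θ·d AU: s = 1.37 × 3.7453 = 5.1311 AU.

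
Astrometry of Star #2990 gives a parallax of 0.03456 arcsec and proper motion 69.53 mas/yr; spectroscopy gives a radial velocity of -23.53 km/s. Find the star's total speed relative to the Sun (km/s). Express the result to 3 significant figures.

d = 1/p = 1/0.03456″ = 28.935 pc.
μ = 69.53 mas/yr = 0.06953 ″/yr.
v_t = 4.740 μ d = 4.740 × 0.06953 × 28.935 = 9.5362 km/s.
v = √(v_r² + v_t²) = √((-23.53)² + 9.5362²) = √644.6 = 25.389 km/s.

25.4 km/s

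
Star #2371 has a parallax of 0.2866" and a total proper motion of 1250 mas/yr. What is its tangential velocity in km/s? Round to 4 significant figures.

d = 1/p = 1/0.2866″ = 3.4892 pc.
μ = 1250 mas/yr = 1.25 ″/yr.
v_t = 4.74 × μ × d = 4.74 × 1.25 × 3.4892 = 20.674 km/s.

20.67 km/s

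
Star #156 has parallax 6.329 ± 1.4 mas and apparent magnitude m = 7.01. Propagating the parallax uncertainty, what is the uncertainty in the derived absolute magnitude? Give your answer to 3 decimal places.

σ_M = 0.480 mag

M = m − 5 log₁₀ d + 5 = m + 5 log₁₀ p + 5, so ∂M/∂p = 5/(p ln 10).
σ_M = (5/ln 10) · (σ_p/p) = 2.1715 × 1.4/6.329 = 2.1715 × 0.2212 = 0.48034.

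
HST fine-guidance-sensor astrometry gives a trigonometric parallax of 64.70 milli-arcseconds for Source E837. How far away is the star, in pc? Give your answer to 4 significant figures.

p = 64.70 milli-arcseconds = 0.06470 arcsec.
d = 1/p = 1/0.06470 = 15.456 pc.

15.46 pc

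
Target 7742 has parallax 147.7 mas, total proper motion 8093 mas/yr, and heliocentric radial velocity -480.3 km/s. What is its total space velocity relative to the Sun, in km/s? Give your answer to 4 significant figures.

d = 1/p = 1/0.1477″ = 6.7705 pc.
μ = 8093 mas/yr = 8.093 ″/yr.
v_t = 4.740 μ d = 4.740 × 8.093 × 6.7705 = 259.72 km/s.
v = √(v_r² + v_t²) = √((-480.3)² + 259.72²) = √298143 = 546.02 km/s.

546.0 km/s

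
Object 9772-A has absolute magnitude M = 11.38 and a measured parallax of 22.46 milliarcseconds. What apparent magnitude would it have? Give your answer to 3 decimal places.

m = 14.623

d = 1/p = 1/0.02246″ = 44.524 pc.
m − M = 5 log₁₀ d − 5 = 5 log₁₀(44.524) − 5 = 8.2430 − 5 = 3.2430.
m = M + (m − M) = 11.38 + 3.2430 = 14.623.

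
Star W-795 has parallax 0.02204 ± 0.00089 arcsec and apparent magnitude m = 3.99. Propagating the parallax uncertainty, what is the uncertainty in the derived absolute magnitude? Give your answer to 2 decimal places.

σ_M = 0.09 mag

M = m − 5 log₁₀ d + 5 = m + 5 log₁₀ p + 5, so ∂M/∂p = 5/(p ln 10).
σ_M = (5/ln 10) · (σ_p/p) = 2.1715 × 0.00089/0.02204 = 2.1715 × 0.040381 = 0.087687.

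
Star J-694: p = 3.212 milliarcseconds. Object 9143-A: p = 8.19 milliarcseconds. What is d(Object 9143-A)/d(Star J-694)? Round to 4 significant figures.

Since d = 1/p, d_B/d_A = p_A/p_B.
= 3.212 / 8.19 = 0.39219.

0.3922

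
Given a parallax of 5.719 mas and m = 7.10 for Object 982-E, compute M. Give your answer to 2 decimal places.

d = 1/p = 1/0.005719″ = 174.86 pc.
m − M = 5 log₁₀(174.86) − 5 = 11.2135 − 5 = 6.2135.
M = m − (m − M) = 7.10 − 6.2135 = 0.89.

M = 0.89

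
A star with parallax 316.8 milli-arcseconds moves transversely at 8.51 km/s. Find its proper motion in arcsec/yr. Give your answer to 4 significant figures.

d = 1/p = 1/0.3168″ = 3.1566 pc.
μ = v_t / (4.74 d) = 8.51 / (4.74 × 3.1566) = 8.51 / 14.962 = 0.56877 ″/yr.

0.5688 arcsec/yr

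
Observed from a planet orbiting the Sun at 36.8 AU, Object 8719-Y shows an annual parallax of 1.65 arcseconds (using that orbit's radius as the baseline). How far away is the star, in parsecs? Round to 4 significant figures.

22.30 pc

With baseline B (in AU) and parallax p (in arcsec), d = B/p parsecs.
d = 36.8 / 1.65 = 22.303 pc.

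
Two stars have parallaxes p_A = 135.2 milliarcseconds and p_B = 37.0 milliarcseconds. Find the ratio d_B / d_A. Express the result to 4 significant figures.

3.654

Since d = 1/p, d_B/d_A = p_A/p_B.
= 135.2 / 37.0 = 3.6541.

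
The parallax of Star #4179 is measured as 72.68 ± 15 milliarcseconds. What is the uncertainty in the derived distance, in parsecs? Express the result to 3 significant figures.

2.84 pc

d = 1/p, so σ_d = σ_p / p².
σ_d = 0.0150 / (0.07268)² = 0.0150 / 0.0052824 = 2.8396 pc.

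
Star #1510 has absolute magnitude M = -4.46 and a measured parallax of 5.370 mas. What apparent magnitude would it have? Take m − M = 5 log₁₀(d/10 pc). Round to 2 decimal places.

m = 1.89

d = 1/p = 1/0.005370″ = 186.22 pc.
m − M = 5 log₁₀ d − 5 = 5 log₁₀(186.22) − 5 = 11.3501 − 5 = 6.3501.
m = M + (m − M) = -4.46 + 6.3501 = 1.89.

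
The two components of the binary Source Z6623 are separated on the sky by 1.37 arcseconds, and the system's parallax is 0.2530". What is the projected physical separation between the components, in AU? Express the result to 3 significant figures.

d = 1/p = 1/0.2530″ = 3.9526 pc.
At distance d (pc), an angle of θ arcsec spans θ·d AU: s = 1.37 × 3.9526 = 5.4151 AU.

5.42 AU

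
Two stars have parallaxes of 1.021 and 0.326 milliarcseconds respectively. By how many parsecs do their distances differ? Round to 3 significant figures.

2090 pc

d_A = 1/0.001021″ = 979.43 pc; d_B = 1/0.0003260″ = 3067.5 pc.
|d_B − d_A| = |3067.5 − 979.43| = 2088.1 pc.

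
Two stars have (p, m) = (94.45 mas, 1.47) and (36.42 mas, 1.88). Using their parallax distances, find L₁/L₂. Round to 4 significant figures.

d₁ = 1/p₁ = 1/0.09445″ = 10.588 pc; d₂ = 1/p₂ = 1/0.03642″ = 27.457 pc.
M₁ = m₁ − 5 log₁₀ d₁ + 5 = 1.47 − 5.1241 + 5 = 1.3459.
M₂ = 1.88 − 7.1933 + 5 = -0.3133.
L₁/L₂ = 10^(0.4(M₂ − M₁)) = 10^(0.4 × (-1.6592)) = 10^(-0.66368) = 0.21693.

L₁/L₂ = 0.2169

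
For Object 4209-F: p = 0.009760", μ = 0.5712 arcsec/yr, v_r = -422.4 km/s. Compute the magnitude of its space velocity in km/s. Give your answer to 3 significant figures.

d = 1/p = 1/0.009760″ = 102.46 pc.
v_t = 4.740 μ d = 4.740 × 0.5712 × 102.46 = 277.41 km/s.
v = √(v_r² + v_t²) = √((-422.4)² + 277.41²) = √255378 = 505.35 km/s.

505 km/s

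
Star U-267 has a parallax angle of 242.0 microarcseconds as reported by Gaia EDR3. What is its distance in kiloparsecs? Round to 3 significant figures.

4.13 kpc

p = 242.0 microarcseconds = 0.0002420 arcsec.
d = 1/p = 1/0.0002420 = 4132.2 pc.
= 4.1322 kpc.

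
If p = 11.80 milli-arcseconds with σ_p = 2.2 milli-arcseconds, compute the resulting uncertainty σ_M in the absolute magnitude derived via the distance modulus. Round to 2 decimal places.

M = m − 5 log₁₀ d + 5 = m + 5 log₁₀ p + 5, so ∂M/∂p = 5/(p ln 10).
σ_M = (5/ln 10) · (σ_p/p) = 2.1715 × 2.2/11.80 = 2.1715 × 0.18644 = 0.40485.

σ_M = 0.40 mag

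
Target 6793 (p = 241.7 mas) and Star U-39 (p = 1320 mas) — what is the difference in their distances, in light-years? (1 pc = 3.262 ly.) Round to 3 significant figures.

d_A = 1/0.2417″ = 4.1374 pc; d_B = 1/1.320″ = 0.75758 pc.
|d_B − d_A| = |0.75758 − 4.1374| = 3.3798 pc = 3.3798 × 3.262 ly = 11.025 ly.

11.0 ly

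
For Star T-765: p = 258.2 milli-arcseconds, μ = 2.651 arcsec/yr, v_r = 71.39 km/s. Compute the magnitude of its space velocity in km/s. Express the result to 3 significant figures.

d = 1/p = 1/0.2582″ = 3.873 pc.
v_t = 4.740 μ d = 4.740 × 2.651 × 3.873 = 48.667 km/s.
v = √(v_r² + v_t²) = √(71.39² + 48.667²) = √7465.01 = 86.4 km/s.

86.4 km/s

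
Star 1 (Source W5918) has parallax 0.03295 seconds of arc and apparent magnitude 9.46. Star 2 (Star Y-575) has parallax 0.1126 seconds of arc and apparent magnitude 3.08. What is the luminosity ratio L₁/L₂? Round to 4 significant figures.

d₁ = 1/p₁ = 1/0.03295″ = 30.349 pc; d₂ = 1/p₂ = 1/0.1126″ = 8.881 pc.
M₁ = m₁ − 5 log₁₀ d₁ + 5 = 9.46 − 7.4107 + 5 = 7.0493.
M₂ = 3.08 − 4.7423 + 5 = 3.3377.
L₁/L₂ = 10^(0.4(M₂ − M₁)) = 10^(0.4 × (-3.7116)) = 10^(-1.48464) = 0.032761.

L₁/L₂ = 0.03276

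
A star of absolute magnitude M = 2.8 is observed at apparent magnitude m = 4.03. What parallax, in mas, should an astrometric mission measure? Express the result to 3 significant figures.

56.8 mas

m − M = 4.03 − 2.8 = 1.23.
d = 10^((m−M)/5 + 1) = 10^1.246 = 17.62 pc.
p = 1/d = 1/17.62 = 0.056754 arcsec = 56.754 mas.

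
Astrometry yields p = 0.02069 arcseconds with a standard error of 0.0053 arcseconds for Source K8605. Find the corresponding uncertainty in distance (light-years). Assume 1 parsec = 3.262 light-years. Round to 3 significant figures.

40.4 ly

d = 1/p, so σ_d = σ_p / p².
σ_d = 0.00530 / (0.02069)² = 0.00530 / 0.00042808 = 12.381 pc = 12.381 × 3.262 ly = 40.387 ly.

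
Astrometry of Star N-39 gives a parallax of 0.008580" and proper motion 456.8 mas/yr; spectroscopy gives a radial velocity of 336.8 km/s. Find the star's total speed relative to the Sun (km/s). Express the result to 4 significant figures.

d = 1/p = 1/0.008580″ = 116.55 pc.
μ = 456.8 mas/yr = 0.4568 ″/yr.
v_t = 4.740 μ d = 4.740 × 0.4568 × 116.55 = 252.36 km/s.
v = √(v_r² + v_t²) = √(336.8² + 252.36²) = √177120 = 420.86 km/s.

420.9 km/s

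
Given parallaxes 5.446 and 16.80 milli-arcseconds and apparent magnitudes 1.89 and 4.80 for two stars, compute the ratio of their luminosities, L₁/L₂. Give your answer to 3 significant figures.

L₁/L₂ = 139

d₁ = 1/p₁ = 1/0.005446″ = 183.62 pc; d₂ = 1/p₂ = 1/0.01680″ = 59.524 pc.
M₁ = m₁ − 5 log₁₀ d₁ + 5 = 1.89 − 11.3196 + 5 = -4.4296.
M₂ = 4.80 − 8.8735 + 5 = 0.9265.
L₁/L₂ = 10^(0.4(M₂ − M₁)) = 10^(0.4 × 5.3561) = 10^2.14244 = 138.82.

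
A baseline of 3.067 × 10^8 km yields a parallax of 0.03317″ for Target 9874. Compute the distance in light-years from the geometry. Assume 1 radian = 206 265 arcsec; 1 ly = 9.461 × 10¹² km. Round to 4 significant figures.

201.6 ly

θ = 0.03317″ = 0.03317/206265 = 1.6081 × 10^-7 rad.
d = B/θ = (3.067 × 10^8) / (1.6081 × 10^-7) = 1.9072 × 10^15 km = (1.9072 × 10^15) / (9.461 × 10^12) ly = 201.59 ly.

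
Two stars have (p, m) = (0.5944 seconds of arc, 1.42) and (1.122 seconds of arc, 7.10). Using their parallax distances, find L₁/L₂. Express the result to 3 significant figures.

d₁ = 1/p₁ = 1/0.5944″ = 1.6824 pc; d₂ = 1/p₂ = 1/1.122″ = 0.89127 pc.
M₁ = m₁ − 5 log₁₀ d₁ + 5 = 1.42 − 1.1296 + 5 = 5.2904.
M₂ = 7.10 − (-0.2500) + 5 = 12.3500.
L₁/L₂ = 10^(0.4(M₂ − M₁)) = 10^(0.4 × 7.0596) = 10^2.82384 = 666.56.

L₁/L₂ = 667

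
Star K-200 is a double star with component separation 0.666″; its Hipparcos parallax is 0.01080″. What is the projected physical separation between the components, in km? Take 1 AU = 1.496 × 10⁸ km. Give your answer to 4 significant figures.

9.225 × 10^9 km

d = 1/p = 1/0.01080″ = 92.593 pc.
At distance d (pc), an angle of θ arcsec spans θ·d AU: s = 0.666 × 92.593 = 61.667 AU.
= 61.667 × 1.496 × 10⁸ km = 9.2254 × 10^9 km.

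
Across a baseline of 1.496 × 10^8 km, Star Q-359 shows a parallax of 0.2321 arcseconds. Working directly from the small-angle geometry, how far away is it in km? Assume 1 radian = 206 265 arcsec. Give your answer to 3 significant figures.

θ = 0.2321″ = 0.2321/206265 = 1.1253 × 10^-6 rad.
d = B/θ = (1.496 × 10^8) / (1.1253 × 10^-6) = 1.3294 × 10^14 km.

1.33 × 10^14 km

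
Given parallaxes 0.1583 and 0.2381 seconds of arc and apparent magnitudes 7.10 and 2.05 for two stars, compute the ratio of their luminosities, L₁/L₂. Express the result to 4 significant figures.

d₁ = 1/p₁ = 1/0.1583″ = 6.3171 pc; d₂ = 1/p₂ = 1/0.2381″ = 4.1999 pc.
M₁ = m₁ − 5 log₁₀ d₁ + 5 = 7.10 − 4.0026 + 5 = 8.0974.
M₂ = 2.05 − 3.1162 + 5 = 3.9338.
L₁/L₂ = 10^(0.4(M₂ − M₁)) = 10^(0.4 × (-4.1636)) = 10^(-1.66544) = 0.021605.

L₁/L₂ = 0.02161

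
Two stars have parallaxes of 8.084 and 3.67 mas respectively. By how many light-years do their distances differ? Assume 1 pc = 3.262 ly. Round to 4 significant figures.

485.3 ly

d_A = 1/0.008084″ = 123.7 pc; d_B = 1/0.003670″ = 272.48 pc.
|d_B − d_A| = |272.48 − 123.7| = 148.78 pc = 148.78 × 3.262 ly = 485.32 ly.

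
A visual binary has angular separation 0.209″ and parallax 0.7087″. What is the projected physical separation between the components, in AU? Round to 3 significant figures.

d = 1/p = 1/0.7087″ = 1.411 pc.
At distance d (pc), an angle of θ arcsec spans θ·d AU: s = 0.209 × 1.411 = 0.2949 AU.

0.295 AU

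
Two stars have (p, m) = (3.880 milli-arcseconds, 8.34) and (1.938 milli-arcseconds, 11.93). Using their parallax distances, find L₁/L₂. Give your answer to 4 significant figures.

L₁/L₂ = 6.808

d₁ = 1/p₁ = 1/0.003880″ = 257.73 pc; d₂ = 1/p₂ = 1/0.001938″ = 516 pc.
M₁ = m₁ − 5 log₁₀ d₁ + 5 = 8.34 − 12.0558 + 5 = 1.2842.
M₂ = 11.93 − 13.5632 + 5 = 3.3668.
L₁/L₂ = 10^(0.4(M₂ − M₁)) = 10^(0.4 × 2.0826) = 10^0.83304 = 6.8083.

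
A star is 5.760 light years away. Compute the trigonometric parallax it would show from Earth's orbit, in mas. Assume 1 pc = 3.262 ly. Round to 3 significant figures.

566 mas

d = 5.760 ly ÷ 3.262 = 1.7658 pc.
p = 1/d = 1/1.7658 = 0.56632 arcsec.
= 0.56632 × 1000 = 566.32 mas.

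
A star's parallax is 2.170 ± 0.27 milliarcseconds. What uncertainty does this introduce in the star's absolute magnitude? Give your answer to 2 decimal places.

M = m − 5 log₁₀ d + 5 = m + 5 log₁₀ p + 5, so ∂M/∂p = 5/(p ln 10).
σ_M = (5/ln 10) · (σ_p/p) = 2.1715 × 0.27/2.170 = 2.1715 × 0.12442 = 0.27018.

σ_M = 0.27 mag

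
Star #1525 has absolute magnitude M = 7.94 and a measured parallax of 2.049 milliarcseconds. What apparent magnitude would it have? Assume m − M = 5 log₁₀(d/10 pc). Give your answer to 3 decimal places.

m = 16.382

d = 1/p = 1/0.002049″ = 488.04 pc.
m − M = 5 log₁₀ d − 5 = 5 log₁₀(488.04) − 5 = 13.4423 − 5 = 8.4423.
m = M + (m − M) = 7.94 + 8.4423 = 16.382.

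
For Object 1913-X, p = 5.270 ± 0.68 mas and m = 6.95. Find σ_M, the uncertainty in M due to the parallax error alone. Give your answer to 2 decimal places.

M = m − 5 log₁₀ d + 5 = m + 5 log₁₀ p + 5, so ∂M/∂p = 5/(p ln 10).
σ_M = (5/ln 10) · (σ_p/p) = 2.1715 × 0.68/5.270 = 2.1715 × 0.12903 = 0.28019.

σ_M = 0.28 mag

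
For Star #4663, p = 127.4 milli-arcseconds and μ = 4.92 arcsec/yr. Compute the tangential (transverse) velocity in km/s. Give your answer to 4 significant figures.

d = 1/p = 1/0.1274″ = 7.8493 pc.
v_t = 4.74 × μ × d = 4.74 × 4.92 × 7.8493 = 183.05 km/s.

183.1 km/s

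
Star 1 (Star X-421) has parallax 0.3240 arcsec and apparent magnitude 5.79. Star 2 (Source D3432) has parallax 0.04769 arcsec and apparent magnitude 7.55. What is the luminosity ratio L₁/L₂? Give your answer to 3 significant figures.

d₁ = 1/p₁ = 1/0.3240″ = 3.0864 pc; d₂ = 1/p₂ = 1/0.04769″ = 20.969 pc.
M₁ = m₁ − 5 log₁₀ d₁ + 5 = 5.79 − 2.4473 + 5 = 8.3427.
M₂ = 7.55 − 6.6079 + 5 = 5.9421.
L₁/L₂ = 10^(0.4(M₂ − M₁)) = 10^(0.4 × (-2.4006)) = 10^(-0.96024) = 0.10959.

L₁/L₂ = 0.110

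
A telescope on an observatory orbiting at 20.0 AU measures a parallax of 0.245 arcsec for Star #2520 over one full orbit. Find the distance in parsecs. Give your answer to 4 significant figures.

With baseline B (in AU) and parallax p (in arcsec), d = B/p parsecs.
d = 20.0 / 0.245 = 81.633 pc.

81.63 pc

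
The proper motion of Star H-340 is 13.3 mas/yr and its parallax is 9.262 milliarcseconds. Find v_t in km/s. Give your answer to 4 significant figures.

d = 1/p = 1/0.009262″ = 107.97 pc.
μ = 13.3 mas/yr = 0.0133 ″/yr.
v_t = 4.74 × μ × d = 4.74 × 0.0133 × 107.97 = 6.8066 km/s.

6.807 km/s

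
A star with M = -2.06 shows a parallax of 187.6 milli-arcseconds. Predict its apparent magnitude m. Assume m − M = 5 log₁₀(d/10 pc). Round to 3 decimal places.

m = -3.426

d = 1/p = 1/0.1876″ = 5.3305 pc.
m − M = 5 log₁₀ d − 5 = 5 log₁₀(5.3305) − 5 = 3.6338 − 5 = -1.3662.
m = M + (m − M) = -2.06 + (-1.3662) = -3.426.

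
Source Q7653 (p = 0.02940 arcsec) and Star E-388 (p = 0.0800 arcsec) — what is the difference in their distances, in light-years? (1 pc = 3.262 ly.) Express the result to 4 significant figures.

d_A = 1/0.02940″ = 34.014 pc; d_B = 1/0.08000″ = 12.5 pc.
|d_B − d_A| = |12.5 − 34.014| = 21.514 pc = 21.514 × 3.262 ly = 70.179 ly.

70.18 ly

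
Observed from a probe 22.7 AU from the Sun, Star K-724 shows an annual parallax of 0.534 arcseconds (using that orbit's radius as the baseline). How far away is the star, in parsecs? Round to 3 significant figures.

42.5 pc

With baseline B (in AU) and parallax p (in arcsec), d = B/p parsecs.
d = 22.7 / 0.534 = 42.509 pc.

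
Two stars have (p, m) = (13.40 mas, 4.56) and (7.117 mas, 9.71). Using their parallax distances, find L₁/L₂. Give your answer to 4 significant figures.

L₁/L₂ = 32.39

d₁ = 1/p₁ = 1/0.01340″ = 74.627 pc; d₂ = 1/p₂ = 1/0.007117″ = 140.51 pc.
M₁ = m₁ − 5 log₁₀ d₁ + 5 = 4.56 − 9.3645 + 5 = 0.1955.
M₂ = 9.71 − 10.7385 + 5 = 3.9715.
L₁/L₂ = 10^(0.4(M₂ − M₁)) = 10^(0.4 × 3.7760) = 10^1.51040 = 32.389.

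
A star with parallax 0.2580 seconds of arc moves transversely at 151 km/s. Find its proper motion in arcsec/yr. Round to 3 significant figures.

d = 1/p = 1/0.2580″ = 3.876 pc.
μ = v_t / (4.74 d) = 151 / (4.74 × 3.876) = 151 / 18.372 = 8.219 ″/yr.

8.22 arcsec/yr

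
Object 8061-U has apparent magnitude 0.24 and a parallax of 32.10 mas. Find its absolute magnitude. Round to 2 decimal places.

M = -2.23

d = 1/p = 1/0.03210″ = 31.153 pc.
m − M = 5 log₁₀(31.153) − 5 = 7.4675 − 5 = 2.4675.
M = m − (m − M) = 0.24 − 2.4675 = -2.23.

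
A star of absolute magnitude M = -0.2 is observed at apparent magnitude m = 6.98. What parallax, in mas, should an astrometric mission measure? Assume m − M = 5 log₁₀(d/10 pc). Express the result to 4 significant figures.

m − M = 6.98 − (-0.2) = 7.18.
d = 10^((m−M)/5 + 1) = 10^2.436 = 272.9 pc.
p = 1/d = 1/272.9 = 0.0036643 arcsec = 3.6643 mas.

3.664 mas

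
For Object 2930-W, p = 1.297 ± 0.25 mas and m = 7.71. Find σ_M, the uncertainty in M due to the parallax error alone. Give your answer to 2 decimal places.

σ_M = 0.42 mag

M = m − 5 log₁₀ d + 5 = m + 5 log₁₀ p + 5, so ∂M/∂p = 5/(p ln 10).
σ_M = (5/ln 10) · (σ_p/p) = 2.1715 × 0.25/1.297 = 2.1715 × 0.19275 = 0.41856.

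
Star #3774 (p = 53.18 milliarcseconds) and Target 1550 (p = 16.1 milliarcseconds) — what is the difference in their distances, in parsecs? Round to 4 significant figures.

43.31 pc

d_A = 1/0.05318″ = 18.804 pc; d_B = 1/0.01610″ = 62.112 pc.
|d_B − d_A| = |62.112 − 18.804| = 43.308 pc.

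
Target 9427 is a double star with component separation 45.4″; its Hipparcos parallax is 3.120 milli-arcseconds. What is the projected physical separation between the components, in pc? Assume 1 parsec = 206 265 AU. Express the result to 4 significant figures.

d = 1/p = 1/0.003120″ = 320.51 pc.
At distance d (pc), an angle of θ arcsec spans θ·d AU: s = 45.4 × 320.51 = 14551 AU.
= 14551 / 206265 = 0.070545 pc.

0.07055 pc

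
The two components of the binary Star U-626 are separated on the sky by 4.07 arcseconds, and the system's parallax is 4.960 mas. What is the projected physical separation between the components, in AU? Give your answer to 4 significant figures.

820.6 AU

d = 1/p = 1/0.004960″ = 201.61 pc.
At distance d (pc), an angle of θ arcsec spans θ·d AU: s = 4.07 × 201.61 = 820.55 AU.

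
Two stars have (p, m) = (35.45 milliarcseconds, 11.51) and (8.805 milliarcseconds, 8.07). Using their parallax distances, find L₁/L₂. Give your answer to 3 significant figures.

d₁ = 1/p₁ = 1/0.03545″ = 28.209 pc; d₂ = 1/p₂ = 1/0.008805″ = 113.57 pc.
M₁ = m₁ − 5 log₁₀ d₁ + 5 = 11.51 − 7.2519 + 5 = 9.2581.
M₂ = 8.07 − 10.2763 + 5 = 2.7937.
L₁/L₂ = 10^(0.4(M₂ − M₁)) = 10^(0.4 × (-6.4644)) = 10^(-2.58576) = 0.0025956.

L₁/L₂ = 0.00260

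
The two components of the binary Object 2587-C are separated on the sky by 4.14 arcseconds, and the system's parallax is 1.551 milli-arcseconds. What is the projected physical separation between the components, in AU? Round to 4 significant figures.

2669 AU

d = 1/p = 1/0.001551″ = 644.75 pc.
At distance d (pc), an angle of θ arcsec spans θ·d AU: s = 4.14 × 644.75 = 2669.3 AU.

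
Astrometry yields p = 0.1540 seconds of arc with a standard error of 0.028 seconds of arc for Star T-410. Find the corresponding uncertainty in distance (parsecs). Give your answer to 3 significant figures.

1.18 pc

d = 1/p, so σ_d = σ_p / p².
σ_d = 0.0280 / (0.1540)² = 0.0280 / 0.023716 = 1.1806 pc.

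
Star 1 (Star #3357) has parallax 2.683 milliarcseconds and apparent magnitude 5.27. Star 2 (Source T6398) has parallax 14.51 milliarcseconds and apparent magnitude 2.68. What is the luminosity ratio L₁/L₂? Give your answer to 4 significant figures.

d₁ = 1/p₁ = 1/0.002683″ = 372.72 pc; d₂ = 1/p₂ = 1/0.01451″ = 68.918 pc.
M₁ = m₁ − 5 log₁₀ d₁ + 5 = 5.27 − 12.8569 + 5 = -2.5869.
M₂ = 2.68 − 9.1917 + 5 = -1.5117.
L₁/L₂ = 10^(0.4(M₂ − M₁)) = 10^(0.4 × 1.0752) = 10^0.43008 = 2.692.

L₁/L₂ = 2.692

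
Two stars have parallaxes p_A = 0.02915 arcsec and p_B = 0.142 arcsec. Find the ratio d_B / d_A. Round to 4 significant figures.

0.2053

Since d = 1/p, d_B/d_A = p_A/p_B.
= 0.02915 / 0.142 = 0.20528.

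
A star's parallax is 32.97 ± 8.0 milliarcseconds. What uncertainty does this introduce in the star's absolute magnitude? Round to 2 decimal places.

σ_M = 0.53 mag

M = m − 5 log₁₀ d + 5 = m + 5 log₁₀ p + 5, so ∂M/∂p = 5/(p ln 10).
σ_M = (5/ln 10) · (σ_p/p) = 2.1715 × 8.0/32.97 = 2.1715 × 0.24264 = 0.52689.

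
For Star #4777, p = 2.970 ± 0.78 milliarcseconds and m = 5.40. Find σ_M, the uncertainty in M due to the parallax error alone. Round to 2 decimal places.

M = m − 5 log₁₀ d + 5 = m + 5 log₁₀ p + 5, so ∂M/∂p = 5/(p ln 10).
σ_M = (5/ln 10) · (σ_p/p) = 2.1715 × 0.78/2.970 = 2.1715 × 0.26263 = 0.5703.

σ_M = 0.57 mag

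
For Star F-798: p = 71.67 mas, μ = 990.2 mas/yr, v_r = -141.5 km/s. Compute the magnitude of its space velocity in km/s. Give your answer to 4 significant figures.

155.9 km/s

d = 1/p = 1/0.07167″ = 13.953 pc.
μ = 990.2 mas/yr = 0.9902 ″/yr.
v_t = 4.740 μ d = 4.740 × 0.9902 × 13.953 = 65.489 km/s.
v = √(v_r² + v_t²) = √((-141.5)² + 65.489²) = √24311.1 = 155.92 km/s.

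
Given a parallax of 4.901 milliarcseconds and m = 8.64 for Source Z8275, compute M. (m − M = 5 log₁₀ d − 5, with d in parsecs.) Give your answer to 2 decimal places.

M = 2.09

d = 1/p = 1/0.004901″ = 204.04 pc.
m − M = 5 log₁₀(204.04) − 5 = 11.5486 − 5 = 6.5486.
M = m − (m − M) = 8.64 − 6.5486 = 2.09.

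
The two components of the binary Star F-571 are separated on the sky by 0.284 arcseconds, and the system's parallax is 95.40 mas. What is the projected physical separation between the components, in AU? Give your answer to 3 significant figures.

2.98 AU

d = 1/p = 1/0.09540″ = 10.482 pc.
At distance d (pc), an angle of θ arcsec spans θ·d AU: s = 0.284 × 10.482 = 2.9769 AU.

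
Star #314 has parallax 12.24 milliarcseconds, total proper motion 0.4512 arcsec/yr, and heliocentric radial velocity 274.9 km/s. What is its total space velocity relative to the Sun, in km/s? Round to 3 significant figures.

326 km/s

d = 1/p = 1/0.01224″ = 81.699 pc.
v_t = 4.740 μ d = 4.740 × 0.4512 × 81.699 = 174.73 km/s.
v = √(v_r² + v_t²) = √(274.9² + 174.73²) = √106101 = 325.73 km/s.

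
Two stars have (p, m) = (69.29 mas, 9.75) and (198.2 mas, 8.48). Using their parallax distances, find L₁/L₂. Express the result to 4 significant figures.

L₁/L₂ = 2.540

d₁ = 1/p₁ = 1/0.06929″ = 14.432 pc; d₂ = 1/p₂ = 1/0.1982″ = 5.0454 pc.
M₁ = m₁ − 5 log₁₀ d₁ + 5 = 9.75 − 5.7966 + 5 = 8.9534.
M₂ = 8.48 − 3.5145 + 5 = 9.9655.
L₁/L₂ = 10^(0.4(M₂ − M₁)) = 10^(0.4 × 1.0121) = 10^0.40484 = 2.54.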